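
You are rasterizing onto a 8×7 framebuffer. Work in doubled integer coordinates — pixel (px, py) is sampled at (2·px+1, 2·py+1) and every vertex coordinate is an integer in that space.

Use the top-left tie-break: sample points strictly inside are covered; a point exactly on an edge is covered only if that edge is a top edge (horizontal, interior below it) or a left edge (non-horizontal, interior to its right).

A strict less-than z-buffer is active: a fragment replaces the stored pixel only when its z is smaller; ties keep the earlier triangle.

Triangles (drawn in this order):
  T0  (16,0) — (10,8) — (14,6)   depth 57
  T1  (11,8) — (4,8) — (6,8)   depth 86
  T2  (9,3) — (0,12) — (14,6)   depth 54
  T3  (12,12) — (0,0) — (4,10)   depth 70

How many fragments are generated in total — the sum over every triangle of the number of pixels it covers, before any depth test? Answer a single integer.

T0:
  2·area = 20  (B↔C swapped to make it positive)
  edge (16, 0)→(14, 6): d=(-2,6) right/bottom  bias=-1
  edge (14, 6)→(10, 8): d=(-4,2) right/bottom  bias=-1
  edge (10, 8)→(16, 0): d=(6,-8) top-left  bias=+0
    (7,1)@(15, 3): e=[0,10,10] → ·  [on edge]
    (6,2)@(13, 5): e=[8,6,6] → #
    (7,2)@(15, 5): e=[-4,2,22] → ·
    (5,3)@(11, 7): e=[16,2,2] → #
    (6,3)@(13, 7): e=[4,-2,18] → ·
    (5,4)@(11, 9): e=[12,-6,14] → ·
    (6,4)@(13, 9): e=[0,-10,30] → ·  [on edge]
  covered (2 px):
    · · · · · · · ·
    · · · · · · · ·
    · · · · · · # ·
    · · · · · # · ·
    · · · · · · · ·
    · · · · · · · ·
    · · · · · · · ·
T1:
  degenerate (2·area = 0) — covers nothing
T2:
  2·area = 72  (B↔C swapped to make it positive)
  edge (9, 3)→(14, 6): d=(5,3) right/bottom  bias=-1
  edge (14, 6)→(0, 12): d=(-14,6) right/bottom  bias=-1
  edge (0, 12)→(9, 3): d=(9,-9) top-left  bias=+0
    (5,0)@(11, 1): e=[-16,88,0] → ·  [on edge]
    (4,1)@(9, 3): e=[0,72,0] → ·  [on edge]
    (3,2)@(7, 5): e=[16,56,0] → #  [on edge]
    (4,2)@(9, 5): e=[10,44,18] → #
    (5,2)@(11, 5): e=[4,32,36] → #
    (6,2)@(13, 5): e=[-2,20,54] → ·
    (2,3)@(5, 7): e=[32,40,0] → #  [on edge]
    (6,3)@(13, 7): e=[8,-8,72] → ·
    (1,4)@(3, 9): e=[48,24,0] → #  [on edge]
    (3,4)@(7, 9): e=[36,0,36] → ·  [on edge]
    (4,4)@(9, 9): e=[30,-12,54] → ·
    (5,4)@(11, 9): e=[24,-24,72] → ·
    (0,5)@(1, 11): e=[64,8,0] → #  [on edge]
  covered (10 px):
    · · · · · · · ·
    · · · · · · · ·
    · · · # # # · ·
    · · # # # # · ·
    · # # · · · · ·
    # · · · · · · ·
    · · · · · · · ·
T3:
  2·area = 72  (B↔C swapped to make it positive)
  edge (12, 12)→(4, 10): d=(-8,-2) top-left  bias=+0
  edge (4, 10)→(0, 0): d=(-4,-10) top-left  bias=+0
  edge (0, 0)→(12, 12): d=(12,12) right/bottom  bias=-1
    (0,0)@(1, 1): e=[66,6,0] → ·  [on edge]
    (1,1)@(3, 3): e=[54,18,0] → ·  [on edge]
    (1,2)@(3, 5): e=[38,10,24] → #
    (2,2)@(5, 5): e=[42,30,0] → ·  [on edge]
    (1,3)@(3, 7): e=[22,2,48] → #
    (2,3)@(5, 7): e=[26,22,24] → #
    (3,3)@(7, 7): e=[30,42,0] → ·  [on edge]
    (1,4)@(3, 9): e=[6,-6,72] → ·
    (2,4)@(5, 9): e=[10,14,48] → #
    (3,4)@(7, 9): e=[14,34,24] → #
    (4,4)@(9, 9): e=[18,54,0] → ·  [on edge]
    (2,5)@(5, 11): e=[-6,6,72] → ·
    (5,5)@(11, 11): e=[6,66,0] → ·  [on edge]
    (6,6)@(13, 13): e=[-6,78,0] → ·  [on edge]
  covered (6 px):
    · · · · · · · ·
    · · · · · · · ·
    · # · · · · · ·
    · # # · · · · ·
    · · # # · · · ·
    · · · · # · · ·
    · · · · · · · ·

Final: 18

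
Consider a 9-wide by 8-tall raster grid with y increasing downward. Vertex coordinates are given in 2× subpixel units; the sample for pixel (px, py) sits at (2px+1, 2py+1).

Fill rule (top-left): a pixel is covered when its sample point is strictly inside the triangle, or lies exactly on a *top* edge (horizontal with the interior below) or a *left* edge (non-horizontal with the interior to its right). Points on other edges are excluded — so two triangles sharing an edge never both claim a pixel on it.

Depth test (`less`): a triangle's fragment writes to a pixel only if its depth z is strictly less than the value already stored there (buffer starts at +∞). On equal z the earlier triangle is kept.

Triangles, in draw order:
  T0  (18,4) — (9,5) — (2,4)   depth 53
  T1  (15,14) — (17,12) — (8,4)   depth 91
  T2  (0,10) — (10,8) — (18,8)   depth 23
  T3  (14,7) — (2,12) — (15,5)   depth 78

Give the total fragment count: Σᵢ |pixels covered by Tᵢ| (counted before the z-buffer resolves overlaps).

T0:
  2·area = 16
  edge (18, 4)→(9, 5): d=(-9,1) right/bottom  bias=-1
  edge (9, 5)→(2, 4): d=(-7,-1) top-left  bias=+0
  edge (2, 4)→(18, 4): d=(16,0) top-left  bias=+0
    (4,2)@(9, 5): e=[0,0,16] → ·  [on edge]
  covered (0 px):
    · · · · · · · · ·
    · · · · · · · · ·
    · · · · · · · · ·
    · · · · · · · · ·
    · · · · · · · · ·
    · · · · · · · · ·
    · · · · · · · · ·
    · · · · · · · · ·
T1:
  2·area = 34  (B↔C swapped to make it positive)
  edge (15, 14)→(8, 4): d=(-7,-10) top-left  bias=+0
  edge (8, 4)→(17, 12): d=(9,8) right/bottom  bias=-1
  edge (17, 12)→(15, 14): d=(-2,2) right/bottom  bias=-1
    (4,2)@(9, 5): e=[3,1,30] → █
    (5,2)@(11, 5): e=[23,-15,26] → ·
    (4,3)@(9, 7): e=[-11,19,26] → ·
    (5,3)@(11, 7): e=[9,3,22] → █
    (6,3)@(13, 7): e=[29,-13,18] → ·
    (5,4)@(11, 9): e=[-5,21,18] → ·
    (6,4)@(13, 9): e=[15,5,14] → █
    (7,4)@(15, 9): e=[35,-11,10] → ·
    (6,5)@(13, 11): e=[1,23,10] → █
    (7,5)@(15, 11): e=[21,7,6] → █
    (8,5)@(17, 11): e=[41,-9,2] → ·
    (6,6)@(13, 13): e=[-13,41,6] → ·
  covered (6 px):
    · · · · · · · · ·
    · · · · · · · · ·
    · · · · █ · · · ·
    · · · · · █ · · ·
    · · · · · · █ · ·
    · · · · · · █ █ ·
    · · · · · · · █ ·
    · · · · · · · · ·
T2:
  2·area = 16
  edge (0, 10)→(10, 8): d=(10,-2) top-left  bias=+0
  edge (10, 8)→(18, 8): d=(8,0) top-left  bias=+0
  edge (18, 8)→(0, 10): d=(-18,2) right/bottom  bias=-1
    (7,3)@(15, 7): e=[0,-8,24] → ·  [on edge]
    (2,4)@(5, 9): e=[0,8,8] → █  [on edge]
    (3,4)@(7, 9): e=[4,8,4] → █
    (4,4)@(9, 9): e=[8,8,0] → ·  [on edge]
    (2,5)@(5, 11): e=[20,24,-28] → ·
    (3,5)@(7, 11): e=[24,24,-32] → ·
  covered (2 px):
    · · · · · · · · ·
    · · · · · · · · ·
    · · · · · · · · ·
    · · · · · · · · ·
    · · █ █ · · · · ·
    · · · · · · · · ·
    · · · · · · · · ·
    · · · · · · · · ·
T3:
  2·area = 19
  edge (14, 7)→(2, 12): d=(-12,5) right/bottom  bias=-1
  edge (2, 12)→(15, 5): d=(13,-7) top-left  bias=+0
  edge (15, 5)→(14, 7): d=(-1,2) right/bottom  bias=-1
    (8,0)@(17, 1): e=[57,-38,0] → ·  [on edge]
    (7,2)@(15, 5): e=[19,0,0] → ·  [on edge]
    (6,3)@(13, 7): e=[5,12,2] → █
    (7,3)@(15, 7): e=[-5,26,-2] → ·
    (4,4)@(9, 9): e=[1,10,8] → █
    (5,4)@(11, 9): e=[-9,24,4] → ·
    (6,4)@(13, 9): e=[-19,38,0] → ·  [on edge]
    (4,5)@(9, 11): e=[-23,36,6] → ·
    (5,6)@(11, 13): e=[-57,76,0] → ·  [on edge]
  covered (2 px):
    · · · · · · · · ·
    · · · · · · · · ·
    · · · · · · · · ·
    · · · · · · █ · ·
    · · · · █ · · · ·
    · · · · · · · · ·
    · · · · · · · · ·
    · · · · · · · · ·

Result: 10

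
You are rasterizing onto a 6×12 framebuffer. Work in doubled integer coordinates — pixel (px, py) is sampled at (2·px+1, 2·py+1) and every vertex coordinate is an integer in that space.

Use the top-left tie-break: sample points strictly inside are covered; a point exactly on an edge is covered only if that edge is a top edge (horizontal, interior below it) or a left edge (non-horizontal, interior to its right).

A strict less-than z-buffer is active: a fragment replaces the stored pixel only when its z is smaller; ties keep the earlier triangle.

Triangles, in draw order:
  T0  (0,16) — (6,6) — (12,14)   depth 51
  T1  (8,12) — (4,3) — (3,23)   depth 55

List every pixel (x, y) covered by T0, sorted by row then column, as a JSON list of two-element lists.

T0:
  2·area = 108
  edge (0, 16)→(6, 6): d=(6,-10) top-left  bias=+0
  edge (6, 6)→(12, 14): d=(6,8) right/bottom  bias=-1
  edge (12, 14)→(0, 16): d=(-12,2) right/bottom  bias=-1
    (4,0)@(9, 1): e=[0,-54,162] → .  [on edge]
    (2,4)@(5, 9): e=[8,26,74] → X
    (3,4)@(7, 9): e=[28,10,70] → X
    (4,4)@(9, 9): e=[48,-6,66] → .
    (1,5)@(3, 11): e=[0,54,54] → X  [on edge]
    (4,5)@(9, 11): e=[60,6,42] → X
    (5,5)@(11, 11): e=[80,-10,38] → .
    (1,6)@(3, 13): e=[12,66,30] → X
    (5,6)@(11, 13): e=[92,2,14] → X
    (0,7)@(1, 15): e=[4,94,10] → X
    (3,7)@(7, 15): e=[64,46,-2] → .
    (4,7)@(9, 15): e=[84,30,-6] → .
  covered (14 px):
    . . . . . .
    . . . . . .
    . . . . . .
    . . . . . .
    . . X X . .
    . X X X X .
    . X X X X X
    X X X . . .
    . . . . . .
    . . . . . .
    . . . . . .
    . . . . . .
T1:
  2·area = 89  (B↔C swapped to make it positive)
  edge (8, 12)→(3, 23): d=(-5,11) right/bottom  bias=-1
  edge (3, 23)→(4, 3): d=(1,-20) top-left  bias=+0
  edge (4, 3)→(8, 12): d=(4,9) right/bottom  bias=-1
    (2,3)@(5, 7): e=[58,24,7] → X
    (3,3)@(7, 7): e=[36,64,-11] → .
    (2,4)@(5, 9): e=[48,26,15] → X
    (3,4)@(7, 9): e=[26,66,-3] → .
    (2,5)@(5, 11): e=[38,28,23] → X
    (3,5)@(7, 11): e=[16,68,5] → X
    (4,5)@(9, 11): e=[-6,108,-13] → .
    (2,6)@(5, 13): e=[28,30,31] → X
    (4,6)@(9, 13): e=[-16,110,-5] → .
    (2,7)@(5, 15): e=[18,32,39] → X
    (3,7)@(7, 15): e=[-4,72,21] → .
    (2,8)@(5, 17): e=[8,34,47] → X
    (1,11)@(3, 23): e=[0,0,89] → .  [on edge]
  covered (8 px):
    . . . . . .
    . . . . . .
    . . . . . .
    . . X . . .
    . . X . . .
    . . X X . .
    . . X X . .
    . . X . . .
    . . X . . .
    . . . . . .
    . . . . . .
    . . . . . .

Result: [[2,4],[3,4],[1,5],[2,5],[3,5],[4,5],[1,6],[2,6],[3,6],[4,6],[5,6],[0,7],[1,7],[2,7]]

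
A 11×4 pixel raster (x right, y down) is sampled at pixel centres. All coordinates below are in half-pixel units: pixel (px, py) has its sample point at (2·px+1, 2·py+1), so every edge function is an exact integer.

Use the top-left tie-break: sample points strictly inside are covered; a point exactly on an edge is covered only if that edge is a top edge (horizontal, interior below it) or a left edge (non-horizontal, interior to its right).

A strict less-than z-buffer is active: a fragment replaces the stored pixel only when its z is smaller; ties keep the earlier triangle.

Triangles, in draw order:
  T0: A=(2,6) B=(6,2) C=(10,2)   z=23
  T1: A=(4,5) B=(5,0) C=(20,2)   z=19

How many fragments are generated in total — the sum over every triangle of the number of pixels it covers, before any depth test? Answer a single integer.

T0:
  2·area = 16
  edge (2, 6)→(6, 2): d=(4,-4) top-left  bias=+0
  edge (6, 2)→(10, 2): d=(4,0) top-left  bias=+0
  edge (10, 2)→(2, 6): d=(-8,4) right/bottom  bias=-1
    (3,0)@(7, 1): e=[0,-4,20] → .  [on edge]
    (2,1)@(5, 3): e=[0,4,12] → X  [on edge]
    (3,1)@(7, 3): e=[8,4,4] → X
    (4,1)@(9, 3): e=[16,4,-4] → .
    (1,2)@(3, 5): e=[0,12,4] → X  [on edge]
    (2,2)@(5, 5): e=[8,12,-4] → .
    (3,2)@(7, 5): e=[16,12,-12] → .
    (0,3)@(1, 7): e=[0,20,-4] → .  [on edge]
    (1,3)@(3, 7): e=[8,20,-12] → .
  covered (3 px):
    . . . . . . . . . . .
    . . X X . . . . . . .
    . X . . . . . . . . .
    . . . . . . . . . . .
T1:
  2·area = 77
  edge (4, 5)→(5, 0): d=(1,-5) top-left  bias=+0
  edge (5, 0)→(20, 2): d=(15,2) right/bottom  bias=-1
  edge (20, 2)→(4, 5): d=(-16,3) right/bottom  bias=-1
    (2,0)@(5, 1): e=[1,15,61] → X
    (3,0)@(7, 1): e=[11,11,55] → X
    (4,0)@(9, 1): e=[21,7,49] → X
    (5,0)@(11, 1): e=[31,3,43] → X
    (6,0)@(13, 1): e=[41,-1,37] → .
    (2,1)@(5, 3): e=[3,45,29] → X
    (6,1)@(13, 3): e=[43,29,5] → X
    (7,1)@(15, 3): e=[53,25,-1] → .
    (2,2)@(5, 5): e=[5,75,-3] → .
    (3,2)@(7, 5): e=[15,71,-9] → .
    (4,2)@(9, 5): e=[25,67,-15] → .
    (5,2)@(11, 5): e=[35,63,-21] → .
  covered (9 px):
    . . X X X X . . . . .
    . . X X X X X . . . .
    . . . . . . . . . . .
    . . . . . . . . . . .

Answer: 12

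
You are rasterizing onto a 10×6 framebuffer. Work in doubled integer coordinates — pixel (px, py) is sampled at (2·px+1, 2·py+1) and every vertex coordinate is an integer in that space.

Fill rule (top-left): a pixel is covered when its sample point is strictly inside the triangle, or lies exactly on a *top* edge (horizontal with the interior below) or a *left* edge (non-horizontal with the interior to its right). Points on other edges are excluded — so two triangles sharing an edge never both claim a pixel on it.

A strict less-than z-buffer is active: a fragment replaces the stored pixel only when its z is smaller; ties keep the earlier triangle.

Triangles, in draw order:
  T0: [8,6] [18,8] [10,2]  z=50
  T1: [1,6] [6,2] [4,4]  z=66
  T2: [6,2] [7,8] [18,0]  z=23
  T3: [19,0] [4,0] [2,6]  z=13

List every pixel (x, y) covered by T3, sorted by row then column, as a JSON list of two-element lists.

T0:
  2·area = 44  (B↔C swapped to make it positive)
  edge (8, 6)→(10, 2): d=(2,-4) top-left  bias=+0
  edge (10, 2)→(18, 8): d=(8,6) right/bottom  bias=-1
  edge (18, 8)→(8, 6): d=(-10,-2) top-left  bias=+0
    (5,1)@(11, 3): e=[6,2,36] → #
    (6,1)@(13, 3): e=[14,-10,40] → ·
    (1,2)@(3, 5): e=[-22,66,0] → ·  [on edge]
    (4,2)@(9, 5): e=[2,30,12] → #
    (6,2)@(13, 5): e=[18,6,20] → #
    (7,2)@(15, 5): e=[26,-6,24] → ·
    (4,3)@(9, 7): e=[6,46,-8] → ·
    (5,3)@(11, 7): e=[14,34,-4] → ·
    (6,3)@(13, 7): e=[22,22,0] → #  [on edge]
    (7,3)@(15, 7): e=[30,10,4] → #
    (8,3)@(17, 7): e=[38,-2,8] → ·
    (6,4)@(13, 9): e=[26,38,-20] → ·
  covered (6 px):
    · · · · · · · · · ·
    · · · · · # · · · ·
    · · · · # # # · · ·
    · · · · · · # # · ·
    · · · · · · · · · ·
    · · · · · · · · · ·
T1:
  2·area = 2
  edge (1, 6)→(6, 2): d=(5,-4) top-left  bias=+0
  edge (6, 2)→(4, 4): d=(-2,2) right/bottom  bias=-1
  edge (4, 4)→(1, 6): d=(-3,2) right/bottom  bias=-1
    (3,0)@(7, 1): e=[-1,0,3] → ·  [on edge]
    (2,1)@(5, 3): e=[1,0,1] → ·  [on edge]
    (1,2)@(3, 5): e=[3,0,-1] → ·  [on edge]
    (0,3)@(1, 7): e=[5,0,-3] → ·  [on edge]
  covered (0 px):
    · · · · · · · · · ·
    · · · · · · · · · ·
    · · · · · · · · · ·
    · · · · · · · · · ·
    · · · · · · · · · ·
    · · · · · · · · · ·
T2:
  2·area = 74  (B↔C swapped to make it positive)
  edge (6, 2)→(18, 0): d=(12,-2) top-left  bias=+0
  edge (18, 0)→(7, 8): d=(-11,8) right/bottom  bias=-1
  edge (7, 8)→(6, 2): d=(-1,-6) top-left  bias=+0
    (6,0)@(13, 1): e=[2,29,43] → #
    (7,0)@(15, 1): e=[6,13,55] → #
    (8,0)@(17, 1): e=[10,-3,67] → ·
    (3,1)@(7, 3): e=[14,55,5] → #
    (4,1)@(9, 3): e=[18,39,17] → #
    (5,1)@(11, 3): e=[22,23,29] → #
    (7,1)@(15, 3): e=[30,-9,53] → ·
    (3,2)@(7, 5): e=[38,33,3] → #
    (6,2)@(13, 5): e=[50,-15,39] → ·
    (3,3)@(7, 7): e=[62,11,1] → #
    (4,3)@(9, 7): e=[66,-5,13] → ·
    (5,3)@(11, 7): e=[70,-21,25] → ·
  covered (10 px):
    · · · · · · # # · ·
    · · · # # # # · · ·
    · · · # # # · · · ·
    · · · # · · · · · ·
    · · · · · · · · · ·
    · · · · · · · · · ·
T3:
  2·area = 90  (B↔C swapped to make it positive)
  edge (19, 0)→(2, 6): d=(-17,6) right/bottom  bias=-1
  edge (2, 6)→(4, 0): d=(2,-6) top-left  bias=+0
  edge (4, 0)→(19, 0): d=(15,0) top-left  bias=+0
    (2,0)@(5, 1): e=[67,8,15] → #
    (3,0)@(7, 1): e=[55,20,15] → #
    (4,0)@(9, 1): e=[43,32,15] → #
    (5,0)@(11, 1): e=[31,44,15] → #
    (6,0)@(13, 1): e=[19,56,15] → #
    (7,0)@(15, 1): e=[7,68,15] → #
    (8,0)@(17, 1): e=[-5,80,15] → ·
    (1,1)@(3, 3): e=[45,0,45] → #  [on edge]
    (5,1)@(11, 3): e=[-3,48,45] → ·
    (6,1)@(13, 3): e=[-15,60,45] → ·
    (7,1)@(15, 3): e=[-27,72,45] → ·
    (1,2)@(3, 5): e=[11,4,75] → #
    (0,4)@(1, 9): e=[-45,0,135] → ·  [on edge]
  covered (11 px):
    · · # # # # # # · ·
    · # # # # · · · · ·
    · # · · · · · · · ·
    · · · · · · · · · ·
    · · · · · · · · · ·
    · · · · · · · · · ·

Answer: [[2,0],[3,0],[4,0],[5,0],[6,0],[7,0],[1,1],[2,1],[3,1],[4,1],[1,2]]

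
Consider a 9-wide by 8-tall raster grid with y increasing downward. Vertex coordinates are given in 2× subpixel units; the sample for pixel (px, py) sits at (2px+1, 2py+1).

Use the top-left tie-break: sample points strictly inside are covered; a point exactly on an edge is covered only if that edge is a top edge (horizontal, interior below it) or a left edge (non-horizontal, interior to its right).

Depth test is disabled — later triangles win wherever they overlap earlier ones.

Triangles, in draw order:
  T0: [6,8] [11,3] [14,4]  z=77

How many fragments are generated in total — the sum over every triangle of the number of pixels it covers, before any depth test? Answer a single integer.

T0:
  2·area = 20
  edge (6, 8)→(11, 3): d=(5,-5) top-left  bias=+0
  edge (11, 3)→(14, 4): d=(3,1) right/bottom  bias=-1
  edge (14, 4)→(6, 8): d=(-8,4) right/bottom  bias=-1
    (2,0)@(5, 1): e=[-40,0,60] → .  [on edge]
    (6,0)@(13, 1): e=[0,-8,28] → .  [on edge]
    (5,1)@(11, 3): e=[0,0,20] → .  [on edge]
    (4,2)@(9, 5): e=[0,8,12] → X  [on edge]
    (5,2)@(11, 5): e=[10,6,4] → X
    (6,2)@(13, 5): e=[20,4,-4] → .
    (8,2)@(17, 5): e=[40,0,-20] → .  [on edge]
    (3,3)@(7, 7): e=[0,16,4] → X  [on edge]
    (4,3)@(9, 7): e=[10,14,-4] → .
    (5,3)@(11, 7): e=[20,12,-12] → .
    (2,4)@(5, 9): e=[0,24,-4] → .  [on edge]
    (3,4)@(7, 9): e=[10,22,-12] → .
    (1,5)@(3, 11): e=[0,32,-12] → .  [on edge]
    (0,6)@(1, 13): e=[0,40,-20] → .  [on edge]
  covered (3 px):
    . . . . . . . . .
    . . . . . . . . .
    . . . . X X . . .
    . . . X . . . . .
    . . . . . . . . .
    . . . . . . . . .
    . . . . . . . . .
    . . . . . . . . .

Final: 3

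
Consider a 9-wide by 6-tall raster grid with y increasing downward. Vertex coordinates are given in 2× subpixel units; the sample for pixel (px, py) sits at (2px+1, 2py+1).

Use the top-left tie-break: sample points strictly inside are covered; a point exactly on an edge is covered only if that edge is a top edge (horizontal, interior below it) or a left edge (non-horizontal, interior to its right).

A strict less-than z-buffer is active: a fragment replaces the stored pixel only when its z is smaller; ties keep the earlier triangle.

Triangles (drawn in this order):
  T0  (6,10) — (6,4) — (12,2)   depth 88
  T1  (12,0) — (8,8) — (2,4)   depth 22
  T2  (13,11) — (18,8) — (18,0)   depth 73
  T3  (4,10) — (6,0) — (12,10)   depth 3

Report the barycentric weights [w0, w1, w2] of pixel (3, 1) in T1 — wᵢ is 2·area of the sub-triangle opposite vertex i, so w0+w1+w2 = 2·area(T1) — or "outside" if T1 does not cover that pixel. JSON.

T0:
  2·area = 36
  edge (6, 10)→(6, 4): d=(0,-6) top-left  bias=+0
  edge (6, 4)→(12, 2): d=(6,-2) top-left  bias=+0
  edge (12, 2)→(6, 10): d=(-6,8) right/bottom  bias=-1
    (7,0)@(15, 1): e=[54,0,-18] → ·  [on edge]
    (4,1)@(9, 3): e=[18,0,18] → #  [on edge]
    (5,1)@(11, 3): e=[30,4,2] → #
    (6,1)@(13, 3): e=[42,8,-14] → ·
    (1,2)@(3, 5): e=[-18,0,54] → ·  [on edge]
    (3,2)@(7, 5): e=[6,8,22] → #
    (5,2)@(11, 5): e=[30,16,-10] → ·
    (3,3)@(7, 7): e=[6,20,10] → #
    (4,3)@(9, 7): e=[18,24,-6] → ·
    (3,4)@(7, 9): e=[6,32,-2] → ·
  covered (5 px):
    · · · · · · · · ·
    · · · · # # · · ·
    · · · # # · · · ·
    · · · # · · · · ·
    · · · · · · · · ·
    · · · · · · · · ·
T1:
  2·area = 64
  edge (12, 0)→(8, 8): d=(-4,8) right/bottom  bias=-1
  edge (8, 8)→(2, 4): d=(-6,-4) top-left  bias=+0
  edge (2, 4)→(12, 0): d=(10,-4) top-left  bias=+0
    (5,0)@(11, 1): e=[4,54,6] → #
    (6,0)@(13, 1): e=[-12,62,14] → ·
    (2,1)@(5, 3): e=[44,18,2] → #
    (3,1)@(7, 3): e=[28,26,10] → #
    (4,1)@(9, 3): e=[12,34,18] → #
    (5,1)@(11, 3): e=[-4,42,26] → ·
    (2,2)@(5, 5): e=[36,6,22] → #
    (5,2)@(11, 5): e=[-12,30,46] → ·
    (2,3)@(5, 7): e=[28,-6,42] → ·
    (3,3)@(7, 7): e=[12,2,50] → #
    (4,3)@(9, 7): e=[-4,10,58] → ·
    (3,4)@(7, 9): e=[4,-10,70] → ·
  covered (8 px):
    · · · · · # · · ·
    · · # # # · · · ·
    · · # # # · · · ·
    · · · # · · · · ·
    · · · · · · · · ·
    · · · · · · · · ·
T2:
  2·area = 40  (B↔C swapped to make it positive)
  edge (13, 11)→(18, 0): d=(5,-11) top-left  bias=+0
  edge (18, 0)→(18, 8): d=(0,8) right/bottom  bias=-1
  edge (18, 8)→(13, 11): d=(-5,3) right/bottom  bias=-1
    (8,1)@(17, 3): e=[4,8,28] → #
    (8,2)@(17, 5): e=[14,8,18] → #
    (7,3)@(15, 7): e=[2,24,14] → #
    (7,4)@(15, 9): e=[12,24,4] → #
    (8,4)@(17, 9): e=[34,8,-2] → ·
    (6,5)@(13, 11): e=[0,40,0] → ·  [on edge]
    (7,5)@(15, 11): e=[22,24,-6] → ·
  covered (5 px):
    · · · · · · · · ·
    · · · · · · · · #
    · · · · · · · · #
    · · · · · · · # #
    · · · · · · · # ·
    · · · · · · · · ·
T3:
  2·area = 80
  edge (4, 10)→(6, 0): d=(2,-10) top-left  bias=+0
  edge (6, 0)→(12, 10): d=(6,10) right/bottom  bias=-1
  edge (12, 10)→(4, 10): d=(-8,0) right/bottom  bias=-1
    (3,1)@(7, 3): e=[16,8,56] → #
    (4,1)@(9, 3): e=[36,-12,56] → ·
    (2,2)@(5, 5): e=[0,40,40] → #  [on edge]
    (4,2)@(9, 5): e=[40,0,40] → ·  [on edge]
    (2,3)@(5, 7): e=[4,52,24] → #
    (4,3)@(9, 7): e=[44,12,24] → #
    (5,3)@(11, 7): e=[64,-8,24] → ·
    (2,4)@(5, 9): e=[8,64,8] → #
    (5,4)@(11, 9): e=[68,4,8] → #
    (6,4)@(13, 9): e=[88,-16,8] → ·
    (2,5)@(5, 11): e=[12,76,-8] → ·
    (3,5)@(7, 11): e=[32,56,-8] → ·
  covered (10 px):
    · · · · · · · · ·
    · · · # · · · · ·
    · · # # · · · · ·
    · · # # # · · · ·
    · · # # # # · · ·
    · · · · · · · · ·

Result: [26,10,28]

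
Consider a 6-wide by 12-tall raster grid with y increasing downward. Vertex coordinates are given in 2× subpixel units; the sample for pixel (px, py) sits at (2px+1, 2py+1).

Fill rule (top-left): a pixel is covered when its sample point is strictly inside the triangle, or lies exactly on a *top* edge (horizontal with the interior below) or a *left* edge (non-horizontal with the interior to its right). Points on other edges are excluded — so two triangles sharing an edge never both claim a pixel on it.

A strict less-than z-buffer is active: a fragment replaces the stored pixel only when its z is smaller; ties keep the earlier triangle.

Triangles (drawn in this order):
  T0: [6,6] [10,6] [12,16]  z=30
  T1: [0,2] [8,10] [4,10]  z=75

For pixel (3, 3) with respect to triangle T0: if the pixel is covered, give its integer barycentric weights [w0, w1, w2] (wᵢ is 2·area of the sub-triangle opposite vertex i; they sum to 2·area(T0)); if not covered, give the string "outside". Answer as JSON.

T0:
  2·area = 40
  edge (6, 6)→(10, 6): d=(4,0) top-left  bias=+0
  edge (10, 6)→(12, 16): d=(2,10) right/bottom  bias=-1
  edge (12, 16)→(6, 6): d=(-6,-10) top-left  bias=+0
    (1,0)@(3, 1): e=[-20,60,0] → ·  [on edge]
    (4,0)@(9, 1): e=[-20,0,60] → ·  [on edge]
    (3,3)@(7, 7): e=[4,32,4] → █
    (4,3)@(9, 7): e=[4,12,24] → █
    (5,3)@(11, 7): e=[4,-8,44] → ·
    (3,4)@(7, 9): e=[12,36,-8] → ·
    (4,4)@(9, 9): e=[12,16,12] → █
    (5,4)@(11, 9): e=[12,-4,32] → ·
    (4,5)@(9, 11): e=[20,20,0] → █  [on edge]
    (5,5)@(11, 11): e=[20,0,20] → ·  [on edge]
    (4,6)@(9, 13): e=[28,24,-12] → ·
    (5,6)@(11, 13): e=[28,4,8] → █
  covered (5 px):
    · · · · · ·
    · · · · · ·
    · · · · · ·
    · · · █ █ ·
    · · · · █ ·
    · · · · █ ·
    · · · · · █
    · · · · · ·
    · · · · · ·
    · · · · · ·
    · · · · · ·
    · · · · · ·
T1:
  2·area = 32
  edge (0, 2)→(8, 10): d=(8,8) right/bottom  bias=-1
  edge (8, 10)→(4, 10): d=(-4,0) right/bottom  bias=-1
  edge (4, 10)→(0, 2): d=(-4,-8) top-left  bias=+0
    (0,1)@(1, 3): e=[0,28,4] → ·  [on edge]
    (1,2)@(3, 5): e=[0,20,12] → ·  [on edge]
    (1,3)@(3, 7): e=[16,12,4] → █
    (2,3)@(5, 7): e=[0,12,20] → ·  [on edge]
    (1,4)@(3, 9): e=[32,4,-4] → ·
    (2,4)@(5, 9): e=[16,4,12] → █
    (3,4)@(7, 9): e=[0,4,28] → ·  [on edge]
    (2,5)@(5, 11): e=[32,-4,4] → ·
    (4,5)@(9, 11): e=[0,-4,36] → ·  [on edge]
    (5,6)@(11, 13): e=[0,-12,44] → ·  [on edge]
  covered (2 px):
    · · · · · ·
    · · · · · ·
    · · · · · ·
    · █ · · · ·
    · · █ · · ·
    · · · · · ·
    · · · · · ·
    · · · · · ·
    · · · · · ·
    · · · · · ·
    · · · · · ·
    · · · · · ·

Final: [32,4,4]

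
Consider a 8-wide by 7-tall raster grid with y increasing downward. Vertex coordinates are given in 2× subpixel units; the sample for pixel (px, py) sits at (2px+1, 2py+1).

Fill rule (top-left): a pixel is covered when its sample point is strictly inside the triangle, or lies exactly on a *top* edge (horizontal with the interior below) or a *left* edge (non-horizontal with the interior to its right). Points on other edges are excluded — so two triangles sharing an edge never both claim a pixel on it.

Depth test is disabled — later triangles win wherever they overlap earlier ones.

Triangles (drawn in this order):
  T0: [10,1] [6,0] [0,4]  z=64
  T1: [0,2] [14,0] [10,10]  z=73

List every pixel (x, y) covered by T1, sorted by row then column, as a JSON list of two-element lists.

T0:
  2·area = 22  (B↔C swapped to make it positive)
  edge (10, 1)→(0, 4): d=(-10,3) right/bottom  bias=-1
  edge (0, 4)→(6, 0): d=(6,-4) top-left  bias=+0
  edge (6, 0)→(10, 1): d=(4,1) right/bottom  bias=-1
    (2,0)@(5, 1): e=[15,2,5] → X
    (3,0)@(7, 1): e=[9,10,3] → X
    (4,0)@(9, 1): e=[3,18,1] → X
    (5,0)@(11, 1): e=[-3,26,-1] → .
    (1,1)@(3, 3): e=[1,6,15] → X
    (2,1)@(5, 3): e=[-5,14,13] → .
    (3,1)@(7, 3): e=[-11,22,11] → .
    (4,1)@(9, 3): e=[-17,30,9] → .
    (1,2)@(3, 5): e=[-19,18,23] → .
  covered (4 px):
    . . X X X . . .
    . X . . . . . .
    . . . . . . . .
    . . . . . . . .
    . . . . . . . .
    . . . . . . . .
    . . . . . . . .
T1:
  2·area = 132
  edge (0, 2)→(14, 0): d=(14,-2) top-left  bias=+0
  edge (14, 0)→(10, 10): d=(-4,10) right/bottom  bias=-1
  edge (10, 10)→(0, 2): d=(-10,-8) top-left  bias=+0
    (3,0)@(7, 1): e=[0,66,66] → X  [on edge]
    (4,0)@(9, 1): e=[4,46,82] → X
    (5,0)@(11, 1): e=[8,26,98] → X
    (6,0)@(13, 1): e=[12,6,114] → X
    (7,0)@(15, 1): e=[16,-14,130] → .
    (1,1)@(3, 3): e=[20,98,14] → X
    (2,1)@(5, 3): e=[24,78,30] → X
    (6,1)@(13, 3): e=[40,-2,94] → .
    (1,2)@(3, 5): e=[48,90,-6] → .
    (2,2)@(5, 5): e=[52,70,10] → X
    (6,2)@(13, 5): e=[68,-10,74] → .
    (2,3)@(5, 7): e=[80,62,-10] → .
  covered (17 px):
    . . . X X X X .
    . X X X X X . .
    . . X X X X . .
    . . . X X X . .
    . . . . X . . .
    . . . . . . . .
    . . . . . . . .

Answer: [[3,0],[4,0],[5,0],[6,0],[1,1],[2,1],[3,1],[4,1],[5,1],[2,2],[3,2],[4,2],[5,2],[3,3],[4,3],[5,3],[4,4]]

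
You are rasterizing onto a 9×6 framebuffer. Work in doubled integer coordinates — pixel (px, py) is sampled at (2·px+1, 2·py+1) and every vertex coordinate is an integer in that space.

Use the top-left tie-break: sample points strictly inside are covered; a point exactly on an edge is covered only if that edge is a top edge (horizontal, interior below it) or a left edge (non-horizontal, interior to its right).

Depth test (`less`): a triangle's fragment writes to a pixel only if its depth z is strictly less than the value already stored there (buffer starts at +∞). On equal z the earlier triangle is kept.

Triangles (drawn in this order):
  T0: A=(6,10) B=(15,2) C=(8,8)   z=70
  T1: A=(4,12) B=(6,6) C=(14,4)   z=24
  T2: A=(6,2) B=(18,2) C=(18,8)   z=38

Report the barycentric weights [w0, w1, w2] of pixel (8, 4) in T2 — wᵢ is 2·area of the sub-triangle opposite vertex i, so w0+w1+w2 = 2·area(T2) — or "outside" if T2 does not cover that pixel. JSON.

T0:
  2·area = 2  (B↔C swapped to make it positive)
  edge (6, 10)→(8, 8): d=(2,-2) top-left  bias=+0
  edge (8, 8)→(15, 2): d=(7,-6) top-left  bias=+0
  edge (15, 2)→(6, 10): d=(-9,8) right/bottom  bias=-1
    (7,0)@(15, 1): e=[0,-7,9] → .  [on edge]
    (6,1)@(13, 3): e=[0,-5,7] → .  [on edge]
    (5,2)@(11, 5): e=[0,-3,5] → .  [on edge]
    (4,3)@(9, 7): e=[0,-1,3] → .  [on edge]
    (3,4)@(7, 9): e=[0,1,1] → X  [on edge]
    (4,4)@(9, 9): e=[4,13,-15] → .
    (2,5)@(5, 11): e=[0,3,-1] → .  [on edge]
    (3,5)@(7, 11): e=[4,15,-17] → .
  covered (1 px):
    . . . . . . . . .
    . . . . . . . . .
    . . . . . . . . .
    . . . . . . . . .
    . . . X . . . . .
    . . . . . . . . .
T1:
  2·area = 44
  edge (4, 12)→(6, 6): d=(2,-6) top-left  bias=+0
  edge (6, 6)→(14, 4): d=(8,-2) top-left  bias=+0
  edge (14, 4)→(4, 12): d=(-10,8) right/bottom  bias=-1
    (3,1)@(7, 3): e=[0,-22,66] → .  [on edge]
    (5,2)@(11, 5): e=[28,2,14] → X
    (6,2)@(13, 5): e=[40,6,-2] → .
    (3,3)@(7, 7): e=[8,10,26] → X
    (4,3)@(9, 7): e=[20,14,10] → X
    (5,3)@(11, 7): e=[32,18,-6] → .
    (2,4)@(5, 9): e=[0,22,22] → X  [on edge]
    (4,4)@(9, 9): e=[24,30,-10] → .
    (2,5)@(5, 11): e=[4,38,2] → X
    (3,5)@(7, 11): e=[16,42,-14] → .
  covered (6 px):
    . . . . . . . . .
    . . . . . . . . .
    . . . . . X . . .
    . . . X X . . . .
    . . X X . . . . .
    . . X . . . . . .
T2:
  2·area = 72
  edge (6, 2)→(18, 2): d=(12,0) top-left  bias=+0
  edge (18, 2)→(18, 8): d=(0,6) right/bottom  bias=-1
  edge (18, 8)→(6, 2): d=(-12,-6) top-left  bias=+0
    (4,1)@(9, 3): e=[12,54,6] → X
    (5,1)@(11, 3): e=[12,42,18] → X
    (6,1)@(13, 3): e=[12,30,30] → X
    (7,1)@(15, 3): e=[12,18,42] → X
    (8,1)@(17, 3): e=[12,6,54] → X
    (4,2)@(9, 5): e=[36,54,-18] → .
    (5,2)@(11, 5): e=[36,42,-6] → .
    (6,2)@(13, 5): e=[36,30,6] → X
    (6,3)@(13, 7): e=[60,30,-18] → .
    (7,3)@(15, 7): e=[60,18,-6] → .
    (8,3)@(17, 7): e=[60,6,6] → X
    (8,4)@(17, 9): e=[84,6,-18] → .
  covered (9 px):
    . . . . . . . . .
    . . . . X X X X X
    . . . . . . X X X
    . . . . . . . . X
    . . . . . . . . .
    . . . . . . . . .

Final: "outside"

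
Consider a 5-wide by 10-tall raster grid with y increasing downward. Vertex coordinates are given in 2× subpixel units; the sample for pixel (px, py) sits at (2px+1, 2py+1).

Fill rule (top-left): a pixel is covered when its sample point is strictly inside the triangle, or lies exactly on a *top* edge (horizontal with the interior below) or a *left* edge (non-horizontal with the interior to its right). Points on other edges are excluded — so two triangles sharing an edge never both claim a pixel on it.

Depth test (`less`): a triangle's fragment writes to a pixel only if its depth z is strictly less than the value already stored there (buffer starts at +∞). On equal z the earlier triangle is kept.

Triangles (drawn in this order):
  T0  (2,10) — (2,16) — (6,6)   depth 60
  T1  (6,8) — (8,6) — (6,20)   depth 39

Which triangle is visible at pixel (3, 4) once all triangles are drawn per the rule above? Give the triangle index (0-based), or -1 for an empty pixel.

T0:
  2·area = 24  (B↔C swapped to make it positive)
  edge (2, 10)→(6, 6): d=(4,-4) top-left  bias=+0
  edge (6, 6)→(2, 16): d=(-4,10) right/bottom  bias=-1
  edge (2, 16)→(2, 10): d=(0,-6) top-left  bias=+0
    (4,1)@(9, 3): e=[0,-18,42] → ·  [on edge]
    (3,2)@(7, 5): e=[0,-6,30] → ·  [on edge]
    (2,3)@(5, 7): e=[0,6,18] → #  [on edge]
    (3,3)@(7, 7): e=[8,-14,30] → ·
    (1,4)@(3, 9): e=[0,18,6] → #  [on edge]
    (2,4)@(5, 9): e=[8,-2,18] → ·
    (0,5)@(1, 11): e=[0,30,-6] → ·  [on edge]
    (1,5)@(3, 11): e=[8,10,6] → #
    (2,5)@(5, 11): e=[16,-10,18] → ·
    (1,6)@(3, 13): e=[16,2,6] → #
    (2,6)@(5, 13): e=[24,-18,18] → ·
    (1,7)@(3, 15): e=[24,-6,6] → ·
  covered (4 px):
    · · · · ·
    · · · · ·
    · · · · ·
    · · # · ·
    · # · · ·
    · # · · ·
    · # · · ·
    · · · · ·
    · · · · ·
    · · · · ·
T1:
  2·area = 24
  edge (6, 8)→(8, 6): d=(2,-2) top-left  bias=+0
  edge (8, 6)→(6, 20): d=(-2,14) right/bottom  bias=-1
  edge (6, 20)→(6, 8): d=(0,-12) top-left  bias=+0
    (4,2)@(9, 5): e=[0,-12,36] → ·  [on edge]
    (3,3)@(7, 7): e=[0,12,12] → #  [on edge]
    (4,3)@(9, 7): e=[4,-16,36] → ·
    (2,4)@(5, 9): e=[0,36,-12] → ·  [on edge]
    (3,4)@(7, 9): e=[4,8,12] → #
    (4,4)@(9, 9): e=[8,-20,36] → ·
    (1,5)@(3, 11): e=[0,60,-36] → ·  [on edge]
    (3,5)@(7, 11): e=[8,4,12] → #
    (4,5)@(9, 11): e=[12,-24,36] → ·
    (0,6)@(1, 13): e=[0,84,-60] → ·  [on edge]
    (3,6)@(7, 13): e=[12,0,12] → ·  [on edge]
  covered (3 px):
    · · · · ·
    · · · · ·
    · · · · ·
    · · · # ·
    · · · # ·
    · · · # ·
    · · · · ·
    · · · · ·
    · · · · ·
    · · · · ·

Z-buffer (winner per pixel, '.' = empty):
  . . . . .
  . . . . .
  . . . . .
  . . 0 1 .
  . 0 . 1 .
  . 0 . 1 .
  . 0 . . .
  . . . . .
  . . . . .
  . . . . .

Answer: 1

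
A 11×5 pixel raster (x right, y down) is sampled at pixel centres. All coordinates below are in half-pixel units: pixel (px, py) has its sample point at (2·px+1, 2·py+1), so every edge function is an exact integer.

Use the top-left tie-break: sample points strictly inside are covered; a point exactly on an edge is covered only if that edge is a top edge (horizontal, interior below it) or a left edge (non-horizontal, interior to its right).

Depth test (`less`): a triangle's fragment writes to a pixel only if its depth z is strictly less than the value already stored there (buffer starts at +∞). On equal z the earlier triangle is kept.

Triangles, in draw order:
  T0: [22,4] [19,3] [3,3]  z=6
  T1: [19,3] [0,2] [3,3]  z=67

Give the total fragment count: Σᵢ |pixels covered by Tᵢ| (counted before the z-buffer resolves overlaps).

T0:
  2·area = 16  (B↔C swapped to make it positive)
  edge (22, 4)→(3, 3): d=(-19,-1) top-left  bias=+0
  edge (3, 3)→(19, 3): d=(16,0) top-left  bias=+0
  edge (19, 3)→(22, 4): d=(3,1) right/bottom  bias=-1
    (6,0)@(13, 1): e=[48,-32,0] → ·  [on edge]
    (0,1)@(1, 3): e=[-2,0,18] → ·  [on edge]
    (1,1)@(3, 3): e=[0,0,16] → █  [on edge]
    (2,1)@(5, 3): e=[2,0,14] → █  [on edge]
    (3,1)@(7, 3): e=[4,0,12] → █  [on edge]
    (4,1)@(9, 3): e=[6,0,10] → █  [on edge]
    (5,1)@(11, 3): e=[8,0,8] → █  [on edge]
    (6,1)@(13, 3): e=[10,0,6] → █  [on edge]
    (7,1)@(15, 3): e=[12,0,4] → █  [on edge]
    (8,1)@(17, 3): e=[14,0,2] → █  [on edge]
    (9,1)@(19, 3): e=[16,0,0] → ·  [on edge]
    (10,1)@(21, 3): e=[18,0,-2] → ·  [on edge]
  covered (8 px):
    · · · · · · · · · · ·
    · █ █ █ █ █ █ █ █ · ·
    · · · · · · · · · · ·
    · · · · · · · · · · ·
    · · · · · · · · · · ·
T1:
  2·area = 16  (B↔C swapped to make it positive)
  edge (19, 3)→(3, 3): d=(-16,0) right/bottom  bias=-1
  edge (3, 3)→(0, 2): d=(-3,-1) top-left  bias=+0
  edge (0, 2)→(19, 3): d=(19,1) right/bottom  bias=-1
    (0,1)@(1, 3): e=[0,-2,18] → ·  [on edge]
    (1,1)@(3, 3): e=[0,0,16] → ·  [on edge]
    (2,1)@(5, 3): e=[0,2,14] → ·  [on edge]
    (3,1)@(7, 3): e=[0,4,12] → ·  [on edge]
    (4,1)@(9, 3): e=[0,6,10] → ·  [on edge]
    (5,1)@(11, 3): e=[0,8,8] → ·  [on edge]
    (6,1)@(13, 3): e=[0,10,6] → ·  [on edge]
    (7,1)@(15, 3): e=[0,12,4] → ·  [on edge]
    (8,1)@(17, 3): e=[0,14,2] → ·  [on edge]
    (9,1)@(19, 3): e=[0,16,0] → ·  [on edge]
    (10,1)@(21, 3): e=[0,18,-2] → ·  [on edge]
    (4,2)@(9, 5): e=[-32,0,48] → ·  [on edge]
    (7,3)@(15, 7): e=[-64,0,80] → ·  [on edge]
    (10,4)@(21, 9): e=[-96,0,112] → ·  [on edge]
  covered (0 px):
    · · · · · · · · · · ·
    · · · · · · · · · · ·
    · · · · · · · · · · ·
    · · · · · · · · · · ·
    · · · · · · · · · · ·

Final: 8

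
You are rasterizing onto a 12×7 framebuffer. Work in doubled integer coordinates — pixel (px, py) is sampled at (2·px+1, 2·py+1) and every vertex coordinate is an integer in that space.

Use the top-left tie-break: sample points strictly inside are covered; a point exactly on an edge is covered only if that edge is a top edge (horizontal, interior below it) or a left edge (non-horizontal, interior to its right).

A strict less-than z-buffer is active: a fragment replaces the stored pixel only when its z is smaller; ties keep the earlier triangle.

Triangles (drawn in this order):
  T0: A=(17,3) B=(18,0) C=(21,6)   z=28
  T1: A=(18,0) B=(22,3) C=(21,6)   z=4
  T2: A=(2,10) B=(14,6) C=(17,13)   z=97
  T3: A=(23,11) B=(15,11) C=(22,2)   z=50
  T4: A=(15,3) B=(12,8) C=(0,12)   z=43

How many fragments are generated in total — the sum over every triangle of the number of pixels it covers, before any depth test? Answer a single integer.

T0:
  2·area = 15
  edge (17, 3)→(18, 0): d=(1,-3) top-left  bias=+0
  edge (18, 0)→(21, 6): d=(3,6) right/bottom  bias=-1
  edge (21, 6)→(17, 3): d=(-4,-3) top-left  bias=+0
    (8,1)@(17, 3): e=[0,15,0] → █  [on edge]
    (9,1)@(19, 3): e=[6,3,6] → █
    (10,1)@(21, 3): e=[12,-9,12] → ·
    (8,2)@(17, 5): e=[2,21,-8] → ·
    (9,2)@(19, 5): e=[8,9,-2] → ·
    (7,4)@(15, 9): e=[0,45,-30] → ·  [on edge]
  covered (2 px):
    · · · · · · · · · · · ·
    · · · · · · · · █ █ · ·
    · · · · · · · · · · · ·
    · · · · · · · · · · · ·
    · · · · · · · · · · · ·
    · · · · · · · · · · · ·
    · · · · · · · · · · · ·
T1:
  2·area = 15
  edge (18, 0)→(22, 3): d=(4,3) right/bottom  bias=-1
  edge (22, 3)→(21, 6): d=(-1,3) right/bottom  bias=-1
  edge (21, 6)→(18, 0): d=(-3,-6) top-left  bias=+0
    (9,0)@(19, 1): e=[1,11,3] → █
    (10,0)@(21, 1): e=[-5,5,15] → ·
    (9,1)@(19, 3): e=[9,9,-3] → ·
    (10,1)@(21, 3): e=[3,3,9] → █
    (11,1)@(23, 3): e=[-3,-3,21] → ·
    (10,2)@(21, 5): e=[11,1,3] → █
    (11,2)@(23, 5): e=[5,-5,15] → ·
    (10,3)@(21, 7): e=[19,-1,-3] → ·
  covered (3 px):
    · · · · · · · · · █ · ·
    · · · · · · · · · · █ ·
    · · · · · · · · · · █ ·
    · · · · · · · · · · · ·
    · · · · · · · · · · · ·
    · · · · · · · · · · · ·
    · · · · · · · · · · · ·
T2:
  2·area = 96
  edge (2, 10)→(14, 6): d=(12,-4) top-left  bias=+0
  edge (14, 6)→(17, 13): d=(3,7) right/bottom  bias=-1
  edge (17, 13)→(2, 10): d=(-15,-3) top-left  bias=+0
    (11,1)@(23, 3): e=[0,-72,168] → ·  [on edge]
    (8,2)@(17, 5): e=[0,-24,120] → ·  [on edge]
    (5,3)@(11, 7): e=[0,24,72] → █  [on edge]
    (6,3)@(13, 7): e=[8,10,78] → █
    (7,3)@(15, 7): e=[16,-4,84] → ·
    (2,4)@(5, 9): e=[0,72,24] → █  [on edge]
    (3,4)@(7, 9): e=[8,58,30] → █
    (4,4)@(9, 9): e=[16,44,36] → █
    (7,4)@(15, 9): e=[40,2,54] → █
    (8,4)@(17, 9): e=[48,-12,60] → ·
    (2,5)@(5, 11): e=[24,78,-6] → ·
    (3,5)@(7, 11): e=[32,64,0] → █  [on edge]
    (8,6)@(17, 13): e=[96,0,0] → ·  [on edge]
  covered (13 px):
    · · · · · · · · · · · ·
    · · · · · · · · · · · ·
    · · · · · · · · · · · ·
    · · · · · █ █ · · · · ·
    · · █ █ █ █ █ █ · · · ·
    · · · █ █ █ █ █ · · · ·
    · · · · · · · · · · · ·
T3:
  2·area = 72
  edge (23, 11)→(15, 11): d=(-8,0) right/bottom  bias=-1
  edge (15, 11)→(22, 2): d=(7,-9) top-left  bias=+0
  edge (22, 2)→(23, 11): d=(1,9) right/bottom  bias=-1
    (10,2)@(21, 5): e=[48,12,12] → █
    (11,2)@(23, 5): e=[48,30,-6] → ·
    (9,3)@(19, 7): e=[32,8,32] → █
    (11,3)@(23, 7): e=[32,44,-4] → ·
    (8,4)@(17, 9): e=[16,4,52] → █
    (11,4)@(23, 9): e=[16,58,-2] → ·
    (0,5)@(1, 11): e=[0,-126,198] → ·  [on edge]
    (1,5)@(3, 11): e=[0,-108,180] → ·  [on edge]
    (2,5)@(5, 11): e=[0,-90,162] → ·  [on edge]
    (3,5)@(7, 11): e=[0,-72,144] → ·  [on edge]
    (4,5)@(9, 11): e=[0,-54,126] → ·  [on edge]
    (5,5)@(11, 11): e=[0,-36,108] → ·  [on edge]
    (6,5)@(13, 11): e=[0,-18,90] → ·  [on edge]
    (7,5)@(15, 11): e=[0,0,72] → ·  [on edge]
    (8,5)@(17, 11): e=[0,18,54] → ·  [on edge]
    (9,5)@(19, 11): e=[0,36,36] → ·  [on edge]
    (10,5)@(21, 11): e=[0,54,18] → ·  [on edge]
    (11,5)@(23, 11): e=[0,72,0] → ·  [on edge]
  covered (6 px):
    · · · · · · · · · · · ·
    · · · · · · · · · · · ·
    · · · · · · · · · · █ ·
    · · · · · · · · · █ █ ·
    · · · · · · · · █ █ █ ·
    · · · · · · · · · · · ·
    · · · · · · · · · · · ·
T4:
  2·area = 48
  edge (15, 3)→(12, 8): d=(-3,5) right/bottom  bias=-1
  edge (12, 8)→(0, 12): d=(-12,4) right/bottom  bias=-1
  edge (0, 12)→(15, 3): d=(15,-9) top-left  bias=+0
    (7,1)@(15, 3): e=[0,48,0] → ·  [on edge]
    (6,2)@(13, 5): e=[4,32,12] → █
    (7,2)@(15, 5): e=[-6,24,30] → ·
    (10,2)@(21, 5): e=[-36,0,84] → ·  [on edge]
    (4,3)@(9, 7): e=[18,24,6] → █
    (5,3)@(11, 7): e=[8,16,24] → █
    (6,3)@(13, 7): e=[-2,8,42] → ·
    (7,3)@(15, 7): e=[-12,0,60] → ·  [on edge]
    (2,4)@(5, 9): e=[32,16,0] → █  [on edge]
    (3,4)@(7, 9): e=[22,8,18] → █
    (4,4)@(9, 9): e=[12,0,36] → ·  [on edge]
    (5,4)@(11, 9): e=[2,-8,54] → ·
    (1,5)@(3, 11): e=[36,0,12] → ·  [on edge]
    (4,6)@(9, 13): e=[0,-48,96] → ·  [on edge]
  covered (5 px):
    · · · · · · · · · · · ·
    · · · · · · · · · · · ·
    · · · · · · █ · · · · ·
    · · · · █ █ · · · · · ·
    · · █ █ · · · · · · · ·
    · · · · · · · · · · · ·
    · · · · · · · · · · · ·

Result: 29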